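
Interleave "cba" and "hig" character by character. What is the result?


Interleaving "cba" and "hig":
  Position 0: 'c' from first, 'h' from second => "ch"
  Position 1: 'b' from first, 'i' from second => "bi"
  Position 2: 'a' from first, 'g' from second => "ag"
Result: chbiag

chbiag


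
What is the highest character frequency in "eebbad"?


Input: eebbad
Character counts:
  'a': 1
  'b': 2
  'd': 1
  'e': 2
Maximum frequency: 2

2


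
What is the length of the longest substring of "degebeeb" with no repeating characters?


Input: "degebeeb"
Sliding window (track last position of each char):
  Position 0 ('d'): window [0,0] length 1 -- new best
  Position 1 ('e'): window [0,1] length 2 -- new best
  Position 2 ('g'): window [0,2] length 3 -- new best
  Position 3 ('e'): repeat (last at 1), move window start to 2
  Position 3 ('e'): window [2,3] length 2
  Position 4 ('b'): window [2,4] length 3
  Position 5 ('e'): repeat (last at 3), move window start to 4
  Position 5 ('e'): window [4,5] length 2
  Position 6 ('e'): repeat (last at 5), move window start to 6
  Position 6 ('e'): window [6,6] length 1
  Position 7 ('b'): window [6,7] length 2
Longest substring with no repeats: "deg" with length 3

3


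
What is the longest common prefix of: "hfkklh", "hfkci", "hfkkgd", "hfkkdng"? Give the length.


Words: hfkklh, hfkci, hfkkgd, hfkkdng
  Position 0: all 'h' => match
  Position 1: all 'f' => match
  Position 2: all 'k' => match
  Position 3: ('k', 'c', 'k', 'k') => mismatch, stop
LCP = "hfk" (length 3)

3


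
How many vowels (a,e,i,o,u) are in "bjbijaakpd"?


Input: bjbijaakpd
Checking each character:
  'b' at position 0: consonant
  'j' at position 1: consonant
  'b' at position 2: consonant
  'i' at position 3: vowel (running total: 1)
  'j' at position 4: consonant
  'a' at position 5: vowel (running total: 2)
  'a' at position 6: vowel (running total: 3)
  'k' at position 7: consonant
  'p' at position 8: consonant
  'd' at position 9: consonant
Total vowels: 3

3


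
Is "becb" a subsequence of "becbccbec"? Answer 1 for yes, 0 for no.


Check if "becb" is a subsequence of "becbccbec"
Greedy scan:
  Position 0 ('b'): matches sub[0] = 'b'
  Position 1 ('e'): matches sub[1] = 'e'
  Position 2 ('c'): matches sub[2] = 'c'
  Position 3 ('b'): matches sub[3] = 'b'
  Position 4 ('c'): no match needed
  Position 5 ('c'): no match needed
  Position 6 ('b'): no match needed
  Position 7 ('e'): no match needed
  Position 8 ('c'): no match needed
All 4 characters matched => is a subsequence

1


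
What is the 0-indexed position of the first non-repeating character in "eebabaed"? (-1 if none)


Input: eebabaed
Character frequencies:
  'a': 2
  'b': 2
  'd': 1
  'e': 3
Scanning left to right for freq == 1:
  Position 0 ('e'): freq=3, skip
  Position 1 ('e'): freq=3, skip
  Position 2 ('b'): freq=2, skip
  Position 3 ('a'): freq=2, skip
  Position 4 ('b'): freq=2, skip
  Position 5 ('a'): freq=2, skip
  Position 6 ('e'): freq=3, skip
  Position 7 ('d'): unique! => answer = 7

7


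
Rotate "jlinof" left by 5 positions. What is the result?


Input: "jlinof", rotate left by 5
First 5 characters: "jlino"
Remaining characters: "f"
Concatenate remaining + first: "f" + "jlino" = "fjlino"

fjlino


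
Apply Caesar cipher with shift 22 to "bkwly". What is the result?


Caesar cipher: shift "bkwly" by 22
  'b' (pos 1) + 22 = pos 23 = 'x'
  'k' (pos 10) + 22 = pos 6 = 'g'
  'w' (pos 22) + 22 = pos 18 = 's'
  'l' (pos 11) + 22 = pos 7 = 'h'
  'y' (pos 24) + 22 = pos 20 = 'u'
Result: xgshu

xgshu


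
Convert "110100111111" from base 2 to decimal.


Input: "110100111111" in base 2
Positional expansion:
  Digit '1' (value 1) x 2^11 = 2048
  Digit '1' (value 1) x 2^10 = 1024
  Digit '0' (value 0) x 2^9 = 0
  Digit '1' (value 1) x 2^8 = 256
  Digit '0' (value 0) x 2^7 = 0
  Digit '0' (value 0) x 2^6 = 0
  Digit '1' (value 1) x 2^5 = 32
  Digit '1' (value 1) x 2^4 = 16
  Digit '1' (value 1) x 2^3 = 8
  Digit '1' (value 1) x 2^2 = 4
  Digit '1' (value 1) x 2^1 = 2
  Digit '1' (value 1) x 2^0 = 1
Sum = 3391

3391


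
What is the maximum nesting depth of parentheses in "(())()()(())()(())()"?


Input: "(())()()(())()(())()"
Tracking depth:
  Position 0 '(': depth becomes 1
  Position 1 '(': depth becomes 2
  Position 2 ')': depth becomes 1
  Position 3 ')': depth becomes 0
  Position 4 '(': depth becomes 1
  Position 5 ')': depth becomes 0
  Position 6 '(': depth becomes 1
  Position 7 ')': depth becomes 0
  Position 8 '(': depth becomes 1
  Position 9 '(': depth becomes 2
  Position 10 ')': depth becomes 1
  Position 11 ')': depth becomes 0
  Position 12 '(': depth becomes 1
  Position 13 ')': depth becomes 0
  Position 14 '(': depth becomes 1
  Position 15 '(': depth becomes 2
  Position 16 ')': depth becomes 1
  Position 17 ')': depth becomes 0
  Position 18 '(': depth becomes 1
  Position 19 ')': depth becomes 0
Maximum depth reached: 2

2


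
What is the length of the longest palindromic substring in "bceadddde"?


Input: "bceadddde"
Checking substrings for palindromes:
  [4:8] "dddd" (len 4) => palindrome
  [4:7] "ddd" (len 3) => palindrome
  [5:8] "ddd" (len 3) => palindrome
  [4:6] "dd" (len 2) => palindrome
  [5:7] "dd" (len 2) => palindrome
  [6:8] "dd" (len 2) => palindrome
Longest palindromic substring: "dddd" with length 4

4


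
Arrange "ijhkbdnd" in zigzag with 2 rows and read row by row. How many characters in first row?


Zigzag "ijhkbdnd" into 2 rows:
Placing characters:
  'i' => row 0
  'j' => row 1
  'h' => row 0
  'k' => row 1
  'b' => row 0
  'd' => row 1
  'n' => row 0
  'd' => row 1
Rows:
  Row 0: "ihbn"
  Row 1: "jkdd"
First row length: 4

4


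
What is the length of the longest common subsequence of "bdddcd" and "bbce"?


LCS of "bdddcd" and "bbce"
DP table:
           b    b    c    e
      0    0    0    0    0
  b   0    1    1    1    1
  d   0    1    1    1    1
  d   0    1    1    1    1
  d   0    1    1    1    1
  c   0    1    1    2    2
  d   0    1    1    2    2
LCS length = dp[6][4] = 2

2


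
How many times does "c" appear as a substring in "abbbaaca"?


Searching for "c" in "abbbaaca"
Scanning each position:
  Position 0: "a" => no
  Position 1: "b" => no
  Position 2: "b" => no
  Position 3: "b" => no
  Position 4: "a" => no
  Position 5: "a" => no
  Position 6: "c" => MATCH
  Position 7: "a" => no
Total occurrences: 1

1


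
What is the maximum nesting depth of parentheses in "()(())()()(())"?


Input: "()(())()()(())"
Tracking depth:
  Position 0 '(': depth becomes 1
  Position 1 ')': depth becomes 0
  Position 2 '(': depth becomes 1
  Position 3 '(': depth becomes 2
  Position 4 ')': depth becomes 1
  Position 5 ')': depth becomes 0
  Position 6 '(': depth becomes 1
  Position 7 ')': depth becomes 0
  Position 8 '(': depth becomes 1
  Position 9 ')': depth becomes 0
  Position 10 '(': depth becomes 1
  Position 11 '(': depth becomes 2
  Position 12 ')': depth becomes 1
  Position 13 ')': depth becomes 0
Maximum depth reached: 2

2


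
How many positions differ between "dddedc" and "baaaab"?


Comparing "dddedc" and "baaaab" position by position:
  Position 0: 'd' vs 'b' => DIFFER
  Position 1: 'd' vs 'a' => DIFFER
  Position 2: 'd' vs 'a' => DIFFER
  Position 3: 'e' vs 'a' => DIFFER
  Position 4: 'd' vs 'a' => DIFFER
  Position 5: 'c' vs 'b' => DIFFER
Positions that differ: 6

6


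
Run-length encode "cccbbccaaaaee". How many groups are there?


Input: cccbbccaaaaee
Scanning for consecutive runs:
  Group 1: 'c' x 3 (positions 0-2)
  Group 2: 'b' x 2 (positions 3-4)
  Group 3: 'c' x 2 (positions 5-6)
  Group 4: 'a' x 4 (positions 7-10)
  Group 5: 'e' x 2 (positions 11-12)
Total groups: 5

5


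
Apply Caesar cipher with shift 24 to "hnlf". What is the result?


Caesar cipher: shift "hnlf" by 24
  'h' (pos 7) + 24 = pos 5 = 'f'
  'n' (pos 13) + 24 = pos 11 = 'l'
  'l' (pos 11) + 24 = pos 9 = 'j'
  'f' (pos 5) + 24 = pos 3 = 'd'
Result: fljd

fljd


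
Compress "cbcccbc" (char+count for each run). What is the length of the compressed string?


Input: cbcccbc
Runs:
  'c' x 1 => "c1"
  'b' x 1 => "b1"
  'c' x 3 => "c3"
  'b' x 1 => "b1"
  'c' x 1 => "c1"
Compressed: "c1b1c3b1c1"
Compressed length: 10

10


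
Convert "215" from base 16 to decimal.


Input: "215" in base 16
Positional expansion:
  Digit '2' (value 2) x 16^2 = 512
  Digit '1' (value 1) x 16^1 = 16
  Digit '5' (value 5) x 16^0 = 5
Sum = 533

533


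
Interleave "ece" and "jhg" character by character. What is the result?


Interleaving "ece" and "jhg":
  Position 0: 'e' from first, 'j' from second => "ej"
  Position 1: 'c' from first, 'h' from second => "ch"
  Position 2: 'e' from first, 'g' from second => "eg"
Result: ejcheg

ejcheg


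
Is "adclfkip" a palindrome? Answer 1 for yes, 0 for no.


Input: adclfkip
Reversed: pikflcda
  Compare pos 0 ('a') with pos 7 ('p'): MISMATCH
  Compare pos 1 ('d') with pos 6 ('i'): MISMATCH
  Compare pos 2 ('c') with pos 5 ('k'): MISMATCH
  Compare pos 3 ('l') with pos 4 ('f'): MISMATCH
Result: not a palindrome

0


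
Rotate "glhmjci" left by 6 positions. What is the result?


Input: "glhmjci", rotate left by 6
First 6 characters: "glhmjc"
Remaining characters: "i"
Concatenate remaining + first: "i" + "glhmjc" = "iglhmjc"

iglhmjc


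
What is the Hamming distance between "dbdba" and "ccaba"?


Comparing "dbdba" and "ccaba" position by position:
  Position 0: 'd' vs 'c' => differ
  Position 1: 'b' vs 'c' => differ
  Position 2: 'd' vs 'a' => differ
  Position 3: 'b' vs 'b' => same
  Position 4: 'a' vs 'a' => same
Total differences (Hamming distance): 3

3


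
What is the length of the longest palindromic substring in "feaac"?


Input: "feaac"
Checking substrings for palindromes:
  [2:4] "aa" (len 2) => palindrome
Longest palindromic substring: "aa" with length 2

2


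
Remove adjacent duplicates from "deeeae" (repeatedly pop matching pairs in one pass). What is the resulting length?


Input: deeeae
Stack-based adjacent duplicate removal:
  Read 'd': push. Stack: d
  Read 'e': push. Stack: de
  Read 'e': matches stack top 'e' => pop. Stack: d
  Read 'e': push. Stack: de
  Read 'a': push. Stack: dea
  Read 'e': push. Stack: deae
Final stack: "deae" (length 4)

4


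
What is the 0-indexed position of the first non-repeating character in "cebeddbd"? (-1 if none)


Input: cebeddbd
Character frequencies:
  'b': 2
  'c': 1
  'd': 3
  'e': 2
Scanning left to right for freq == 1:
  Position 0 ('c'): unique! => answer = 0

0


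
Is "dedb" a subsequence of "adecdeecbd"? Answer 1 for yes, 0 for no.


Check if "dedb" is a subsequence of "adecdeecbd"
Greedy scan:
  Position 0 ('a'): no match needed
  Position 1 ('d'): matches sub[0] = 'd'
  Position 2 ('e'): matches sub[1] = 'e'
  Position 3 ('c'): no match needed
  Position 4 ('d'): matches sub[2] = 'd'
  Position 5 ('e'): no match needed
  Position 6 ('e'): no match needed
  Position 7 ('c'): no match needed
  Position 8 ('b'): matches sub[3] = 'b'
  Position 9 ('d'): no match needed
All 4 characters matched => is a subsequence

1


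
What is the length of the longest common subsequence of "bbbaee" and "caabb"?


LCS of "bbbaee" and "caabb"
DP table:
           c    a    a    b    b
      0    0    0    0    0    0
  b   0    0    0    0    1    1
  b   0    0    0    0    1    2
  b   0    0    0    0    1    2
  a   0    0    1    1    1    2
  e   0    0    1    1    1    2
  e   0    0    1    1    1    2
LCS length = dp[6][5] = 2

2


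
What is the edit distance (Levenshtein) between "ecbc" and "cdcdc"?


Computing edit distance: "ecbc" -> "cdcdc"
DP table:
           c    d    c    d    c
      0    1    2    3    4    5
  e   1    1    2    3    4    5
  c   2    1    2    2    3    4
  b   3    2    2    3    3    4
  c   4    3    3    2    3    3
Edit distance = dp[4][5] = 3

3


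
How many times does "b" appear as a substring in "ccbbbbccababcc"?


Searching for "b" in "ccbbbbccababcc"
Scanning each position:
  Position 0: "c" => no
  Position 1: "c" => no
  Position 2: "b" => MATCH
  Position 3: "b" => MATCH
  Position 4: "b" => MATCH
  Position 5: "b" => MATCH
  Position 6: "c" => no
  Position 7: "c" => no
  Position 8: "a" => no
  Position 9: "b" => MATCH
  Position 10: "a" => no
  Position 11: "b" => MATCH
  Position 12: "c" => no
  Position 13: "c" => no
Total occurrences: 6

6


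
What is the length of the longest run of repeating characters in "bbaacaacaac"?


Input: "bbaacaacaac"
Scanning for longest run:
  Position 1 ('b'): continues run of 'b', length=2
  Position 2 ('a'): new char, reset run to 1
  Position 3 ('a'): continues run of 'a', length=2
  Position 4 ('c'): new char, reset run to 1
  Position 5 ('a'): new char, reset run to 1
  Position 6 ('a'): continues run of 'a', length=2
  Position 7 ('c'): new char, reset run to 1
  Position 8 ('a'): new char, reset run to 1
  Position 9 ('a'): continues run of 'a', length=2
  Position 10 ('c'): new char, reset run to 1
Longest run: 'b' with length 2

2


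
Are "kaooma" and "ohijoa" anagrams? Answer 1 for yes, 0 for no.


Strings: "kaooma", "ohijoa"
Sorted first:  aakmoo
Sorted second: ahijoo
Differ at position 1: 'a' vs 'h' => not anagrams

0


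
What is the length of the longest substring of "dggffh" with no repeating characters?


Input: "dggffh"
Sliding window (track last position of each char):
  Position 0 ('d'): window [0,0] length 1 -- new best
  Position 1 ('g'): window [0,1] length 2 -- new best
  Position 2 ('g'): repeat (last at 1), move window start to 2
  Position 2 ('g'): window [2,2] length 1
  Position 3 ('f'): window [2,3] length 2
  Position 4 ('f'): repeat (last at 3), move window start to 4
  Position 4 ('f'): window [4,4] length 1
  Position 5 ('h'): window [4,5] length 2
Longest substring with no repeats: "dg" with length 2

2


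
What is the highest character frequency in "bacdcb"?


Input: bacdcb
Character counts:
  'a': 1
  'b': 2
  'c': 2
  'd': 1
Maximum frequency: 2

2


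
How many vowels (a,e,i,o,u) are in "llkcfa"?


Input: llkcfa
Checking each character:
  'l' at position 0: consonant
  'l' at position 1: consonant
  'k' at position 2: consonant
  'c' at position 3: consonant
  'f' at position 4: consonant
  'a' at position 5: vowel (running total: 1)
Total vowels: 1

1


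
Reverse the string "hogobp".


Input: hogobp
Reading characters right to left:
  Position 5: 'p'
  Position 4: 'b'
  Position 3: 'o'
  Position 2: 'g'
  Position 1: 'o'
  Position 0: 'h'
Reversed: pbogoh

pbogoh


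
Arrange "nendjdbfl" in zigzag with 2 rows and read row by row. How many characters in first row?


Zigzag "nendjdbfl" into 2 rows:
Placing characters:
  'n' => row 0
  'e' => row 1
  'n' => row 0
  'd' => row 1
  'j' => row 0
  'd' => row 1
  'b' => row 0
  'f' => row 1
  'l' => row 0
Rows:
  Row 0: "nnjbl"
  Row 1: "eddf"
First row length: 5

5


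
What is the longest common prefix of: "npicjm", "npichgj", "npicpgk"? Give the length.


Words: npicjm, npichgj, npicpgk
  Position 0: all 'n' => match
  Position 1: all 'p' => match
  Position 2: all 'i' => match
  Position 3: all 'c' => match
  Position 4: ('j', 'h', 'p') => mismatch, stop
LCP = "npic" (length 4)

4


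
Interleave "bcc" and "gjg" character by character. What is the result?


Interleaving "bcc" and "gjg":
  Position 0: 'b' from first, 'g' from second => "bg"
  Position 1: 'c' from first, 'j' from second => "cj"
  Position 2: 'c' from first, 'g' from second => "cg"
Result: bgcjcg

bgcjcg


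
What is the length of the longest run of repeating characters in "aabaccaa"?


Input: "aabaccaa"
Scanning for longest run:
  Position 1 ('a'): continues run of 'a', length=2
  Position 2 ('b'): new char, reset run to 1
  Position 3 ('a'): new char, reset run to 1
  Position 4 ('c'): new char, reset run to 1
  Position 5 ('c'): continues run of 'c', length=2
  Position 6 ('a'): new char, reset run to 1
  Position 7 ('a'): continues run of 'a', length=2
Longest run: 'a' with length 2

2


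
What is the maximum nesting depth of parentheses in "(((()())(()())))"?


Input: "(((()())(()())))"
Tracking depth:
  Position 0 '(': depth becomes 1
  Position 1 '(': depth becomes 2
  Position 2 '(': depth becomes 3
  Position 3 '(': depth becomes 4
  Position 4 ')': depth becomes 3
  Position 5 '(': depth becomes 4
  Position 6 ')': depth becomes 3
  Position 7 ')': depth becomes 2
  Position 8 '(': depth becomes 3
  Position 9 '(': depth becomes 4
  Position 10 ')': depth becomes 3
  Position 11 '(': depth becomes 4
  Position 12 ')': depth becomes 3
  Position 13 ')': depth becomes 2
  Position 14 ')': depth becomes 1
  Position 15 ')': depth becomes 0
Maximum depth reached: 4

4


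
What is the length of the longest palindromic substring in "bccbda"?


Input: "bccbda"
Checking substrings for palindromes:
  [0:4] "bccb" (len 4) => palindrome
  [1:3] "cc" (len 2) => palindrome
Longest palindromic substring: "bccb" with length 4

4


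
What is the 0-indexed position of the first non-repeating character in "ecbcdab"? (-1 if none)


Input: ecbcdab
Character frequencies:
  'a': 1
  'b': 2
  'c': 2
  'd': 1
  'e': 1
Scanning left to right for freq == 1:
  Position 0 ('e'): unique! => answer = 0

0


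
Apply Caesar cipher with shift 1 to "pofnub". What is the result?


Caesar cipher: shift "pofnub" by 1
  'p' (pos 15) + 1 = pos 16 = 'q'
  'o' (pos 14) + 1 = pos 15 = 'p'
  'f' (pos 5) + 1 = pos 6 = 'g'
  'n' (pos 13) + 1 = pos 14 = 'o'
  'u' (pos 20) + 1 = pos 21 = 'v'
  'b' (pos 1) + 1 = pos 2 = 'c'
Result: qpgovc

qpgovc


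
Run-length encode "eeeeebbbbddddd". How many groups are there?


Input: eeeeebbbbddddd
Scanning for consecutive runs:
  Group 1: 'e' x 5 (positions 0-4)
  Group 2: 'b' x 4 (positions 5-8)
  Group 3: 'd' x 5 (positions 9-13)
Total groups: 3

3


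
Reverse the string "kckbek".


Input: kckbek
Reading characters right to left:
  Position 5: 'k'
  Position 4: 'e'
  Position 3: 'b'
  Position 2: 'k'
  Position 1: 'c'
  Position 0: 'k'
Reversed: kebkck

kebkck


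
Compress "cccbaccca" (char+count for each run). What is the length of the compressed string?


Input: cccbaccca
Runs:
  'c' x 3 => "c3"
  'b' x 1 => "b1"
  'a' x 1 => "a1"
  'c' x 3 => "c3"
  'a' x 1 => "a1"
Compressed: "c3b1a1c3a1"
Compressed length: 10

10


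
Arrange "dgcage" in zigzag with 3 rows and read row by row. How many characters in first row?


Zigzag "dgcage" into 3 rows:
Placing characters:
  'd' => row 0
  'g' => row 1
  'c' => row 2
  'a' => row 1
  'g' => row 0
  'e' => row 1
Rows:
  Row 0: "dg"
  Row 1: "gae"
  Row 2: "c"
First row length: 2

2


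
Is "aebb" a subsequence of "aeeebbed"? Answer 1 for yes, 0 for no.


Check if "aebb" is a subsequence of "aeeebbed"
Greedy scan:
  Position 0 ('a'): matches sub[0] = 'a'
  Position 1 ('e'): matches sub[1] = 'e'
  Position 2 ('e'): no match needed
  Position 3 ('e'): no match needed
  Position 4 ('b'): matches sub[2] = 'b'
  Position 5 ('b'): matches sub[3] = 'b'
  Position 6 ('e'): no match needed
  Position 7 ('d'): no match needed
All 4 characters matched => is a subsequence

1


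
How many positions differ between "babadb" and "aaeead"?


Comparing "babadb" and "aaeead" position by position:
  Position 0: 'b' vs 'a' => DIFFER
  Position 1: 'a' vs 'a' => same
  Position 2: 'b' vs 'e' => DIFFER
  Position 3: 'a' vs 'e' => DIFFER
  Position 4: 'd' vs 'a' => DIFFER
  Position 5: 'b' vs 'd' => DIFFER
Positions that differ: 5

5


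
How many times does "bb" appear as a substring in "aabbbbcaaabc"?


Searching for "bb" in "aabbbbcaaabc"
Scanning each position:
  Position 0: "aa" => no
  Position 1: "ab" => no
  Position 2: "bb" => MATCH
  Position 3: "bb" => MATCH
  Position 4: "bb" => MATCH
  Position 5: "bc" => no
  Position 6: "ca" => no
  Position 7: "aa" => no
  Position 8: "aa" => no
  Position 9: "ab" => no
  Position 10: "bc" => no
Total occurrences: 3

3


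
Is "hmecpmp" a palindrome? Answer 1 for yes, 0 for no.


Input: hmecpmp
Reversed: pmpcemh
  Compare pos 0 ('h') with pos 6 ('p'): MISMATCH
  Compare pos 1 ('m') with pos 5 ('m'): match
  Compare pos 2 ('e') with pos 4 ('p'): MISMATCH
Result: not a palindrome

0


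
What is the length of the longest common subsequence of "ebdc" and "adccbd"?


LCS of "ebdc" and "adccbd"
DP table:
           a    d    c    c    b    d
      0    0    0    0    0    0    0
  e   0    0    0    0    0    0    0
  b   0    0    0    0    0    1    1
  d   0    0    1    1    1    1    2
  c   0    0    1    2    2    2    2
LCS length = dp[4][6] = 2

2


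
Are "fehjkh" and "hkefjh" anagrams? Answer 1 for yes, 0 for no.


Strings: "fehjkh", "hkefjh"
Sorted first:  efhhjk
Sorted second: efhhjk
Sorted forms match => anagrams

1


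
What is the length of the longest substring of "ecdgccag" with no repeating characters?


Input: "ecdgccag"
Sliding window (track last position of each char):
  Position 0 ('e'): window [0,0] length 1 -- new best
  Position 1 ('c'): window [0,1] length 2 -- new best
  Position 2 ('d'): window [0,2] length 3 -- new best
  Position 3 ('g'): window [0,3] length 4 -- new best
  Position 4 ('c'): repeat (last at 1), move window start to 2
  Position 4 ('c'): window [2,4] length 3
  Position 5 ('c'): repeat (last at 4), move window start to 5
  Position 5 ('c'): window [5,5] length 1
  Position 6 ('a'): window [5,6] length 2
  Position 7 ('g'): window [5,7] length 3
Longest substring with no repeats: "ecdg" with length 4

4


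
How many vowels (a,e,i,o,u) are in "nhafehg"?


Input: nhafehg
Checking each character:
  'n' at position 0: consonant
  'h' at position 1: consonant
  'a' at position 2: vowel (running total: 1)
  'f' at position 3: consonant
  'e' at position 4: vowel (running total: 2)
  'h' at position 5: consonant
  'g' at position 6: consonant
Total vowels: 2

2


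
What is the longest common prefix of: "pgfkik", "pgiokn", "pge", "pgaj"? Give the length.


Words: pgfkik, pgiokn, pge, pgaj
  Position 0: all 'p' => match
  Position 1: all 'g' => match
  Position 2: ('f', 'i', 'e', 'a') => mismatch, stop
LCP = "pg" (length 2)

2


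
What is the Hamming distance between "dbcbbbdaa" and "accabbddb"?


Comparing "dbcbbbdaa" and "accabbddb" position by position:
  Position 0: 'd' vs 'a' => differ
  Position 1: 'b' vs 'c' => differ
  Position 2: 'c' vs 'c' => same
  Position 3: 'b' vs 'a' => differ
  Position 4: 'b' vs 'b' => same
  Position 5: 'b' vs 'b' => same
  Position 6: 'd' vs 'd' => same
  Position 7: 'a' vs 'd' => differ
  Position 8: 'a' vs 'b' => differ
Total differences (Hamming distance): 5

5


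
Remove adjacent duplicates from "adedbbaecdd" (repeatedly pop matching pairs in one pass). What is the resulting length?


Input: adedbbaecdd
Stack-based adjacent duplicate removal:
  Read 'a': push. Stack: a
  Read 'd': push. Stack: ad
  Read 'e': push. Stack: ade
  Read 'd': push. Stack: aded
  Read 'b': push. Stack: adedb
  Read 'b': matches stack top 'b' => pop. Stack: aded
  Read 'a': push. Stack: adeda
  Read 'e': push. Stack: adedae
  Read 'c': push. Stack: adedaec
  Read 'd': push. Stack: adedaecd
  Read 'd': matches stack top 'd' => pop. Stack: adedaec
Final stack: "adedaec" (length 7)

7


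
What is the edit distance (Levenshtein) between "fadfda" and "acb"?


Computing edit distance: "fadfda" -> "acb"
DP table:
           a    c    b
      0    1    2    3
  f   1    1    2    3
  a   2    1    2    3
  d   3    2    2    3
  f   4    3    3    3
  d   5    4    4    4
  a   6    5    5    5
Edit distance = dp[6][3] = 5

5


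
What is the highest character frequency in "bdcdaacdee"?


Input: bdcdaacdee
Character counts:
  'a': 2
  'b': 1
  'c': 2
  'd': 3
  'e': 2
Maximum frequency: 3

3


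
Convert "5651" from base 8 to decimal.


Input: "5651" in base 8
Positional expansion:
  Digit '5' (value 5) x 8^3 = 2560
  Digit '6' (value 6) x 8^2 = 384
  Digit '5' (value 5) x 8^1 = 40
  Digit '1' (value 1) x 8^0 = 1
Sum = 2985

2985


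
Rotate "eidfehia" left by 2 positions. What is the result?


Input: "eidfehia", rotate left by 2
First 2 characters: "ei"
Remaining characters: "dfehia"
Concatenate remaining + first: "dfehia" + "ei" = "dfehiaei"

dfehiaei


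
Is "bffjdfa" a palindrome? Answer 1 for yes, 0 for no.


Input: bffjdfa
Reversed: afdjffb
  Compare pos 0 ('b') with pos 6 ('a'): MISMATCH
  Compare pos 1 ('f') with pos 5 ('f'): match
  Compare pos 2 ('f') with pos 4 ('d'): MISMATCH
Result: not a palindrome

0


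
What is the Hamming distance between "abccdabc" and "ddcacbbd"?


Comparing "abccdabc" and "ddcacbbd" position by position:
  Position 0: 'a' vs 'd' => differ
  Position 1: 'b' vs 'd' => differ
  Position 2: 'c' vs 'c' => same
  Position 3: 'c' vs 'a' => differ
  Position 4: 'd' vs 'c' => differ
  Position 5: 'a' vs 'b' => differ
  Position 6: 'b' vs 'b' => same
  Position 7: 'c' vs 'd' => differ
Total differences (Hamming distance): 6

6


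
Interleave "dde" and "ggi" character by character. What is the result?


Interleaving "dde" and "ggi":
  Position 0: 'd' from first, 'g' from second => "dg"
  Position 1: 'd' from first, 'g' from second => "dg"
  Position 2: 'e' from first, 'i' from second => "ei"
Result: dgdgei

dgdgei


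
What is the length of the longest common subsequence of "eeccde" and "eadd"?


LCS of "eeccde" and "eadd"
DP table:
           e    a    d    d
      0    0    0    0    0
  e   0    1    1    1    1
  e   0    1    1    1    1
  c   0    1    1    1    1
  c   0    1    1    1    1
  d   0    1    1    2    2
  e   0    1    1    2    2
LCS length = dp[6][4] = 2

2


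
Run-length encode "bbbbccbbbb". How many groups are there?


Input: bbbbccbbbb
Scanning for consecutive runs:
  Group 1: 'b' x 4 (positions 0-3)
  Group 2: 'c' x 2 (positions 4-5)
  Group 3: 'b' x 4 (positions 6-9)
Total groups: 3

3


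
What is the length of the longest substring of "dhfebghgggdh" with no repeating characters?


Input: "dhfebghgggdh"
Sliding window (track last position of each char):
  Position 0 ('d'): window [0,0] length 1 -- new best
  Position 1 ('h'): window [0,1] length 2 -- new best
  Position 2 ('f'): window [0,2] length 3 -- new best
  Position 3 ('e'): window [0,3] length 4 -- new best
  Position 4 ('b'): window [0,4] length 5 -- new best
  Position 5 ('g'): window [0,5] length 6 -- new best
  Position 6 ('h'): repeat (last at 1), move window start to 2
  Position 6 ('h'): window [2,6] length 5
  Position 7 ('g'): repeat (last at 5), move window start to 6
  Position 7 ('g'): window [6,7] length 2
  Position 8 ('g'): repeat (last at 7), move window start to 8
  Position 8 ('g'): window [8,8] length 1
  Position 9 ('g'): repeat (last at 8), move window start to 9
  Position 9 ('g'): window [9,9] length 1
  Position 10 ('d'): window [9,10] length 2
  Position 11 ('h'): window [9,11] length 3
Longest substring with no repeats: "dhfebg" with length 6

6


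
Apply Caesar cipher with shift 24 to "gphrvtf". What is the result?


Caesar cipher: shift "gphrvtf" by 24
  'g' (pos 6) + 24 = pos 4 = 'e'
  'p' (pos 15) + 24 = pos 13 = 'n'
  'h' (pos 7) + 24 = pos 5 = 'f'
  'r' (pos 17) + 24 = pos 15 = 'p'
  'v' (pos 21) + 24 = pos 19 = 't'
  't' (pos 19) + 24 = pos 17 = 'r'
  'f' (pos 5) + 24 = pos 3 = 'd'
Result: enfptrd

enfptrd


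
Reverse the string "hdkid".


Input: hdkid
Reading characters right to left:
  Position 4: 'd'
  Position 3: 'i'
  Position 2: 'k'
  Position 1: 'd'
  Position 0: 'h'
Reversed: dikdh

dikdh


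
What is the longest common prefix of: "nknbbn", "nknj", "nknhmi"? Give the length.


Words: nknbbn, nknj, nknhmi
  Position 0: all 'n' => match
  Position 1: all 'k' => match
  Position 2: all 'n' => match
  Position 3: ('b', 'j', 'h') => mismatch, stop
LCP = "nkn" (length 3)

3


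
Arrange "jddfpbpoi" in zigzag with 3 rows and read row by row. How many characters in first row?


Zigzag "jddfpbpoi" into 3 rows:
Placing characters:
  'j' => row 0
  'd' => row 1
  'd' => row 2
  'f' => row 1
  'p' => row 0
  'b' => row 1
  'p' => row 2
  'o' => row 1
  'i' => row 0
Rows:
  Row 0: "jpi"
  Row 1: "dfbo"
  Row 2: "dp"
First row length: 3

3


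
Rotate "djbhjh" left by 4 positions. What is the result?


Input: "djbhjh", rotate left by 4
First 4 characters: "djbh"
Remaining characters: "jh"
Concatenate remaining + first: "jh" + "djbh" = "jhdjbh"

jhdjbh


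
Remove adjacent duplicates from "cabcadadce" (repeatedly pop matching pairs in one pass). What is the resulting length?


Input: cabcadadce
Stack-based adjacent duplicate removal:
  Read 'c': push. Stack: c
  Read 'a': push. Stack: ca
  Read 'b': push. Stack: cab
  Read 'c': push. Stack: cabc
  Read 'a': push. Stack: cabca
  Read 'd': push. Stack: cabcad
  Read 'a': push. Stack: cabcada
  Read 'd': push. Stack: cabcadad
  Read 'c': push. Stack: cabcadadc
  Read 'e': push. Stack: cabcadadce
Final stack: "cabcadadce" (length 10)

10


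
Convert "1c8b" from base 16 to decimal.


Input: "1c8b" in base 16
Positional expansion:
  Digit '1' (value 1) x 16^3 = 4096
  Digit 'c' (value 12) x 16^2 = 3072
  Digit '8' (value 8) x 16^1 = 128
  Digit 'b' (value 11) x 16^0 = 11
Sum = 7307

7307


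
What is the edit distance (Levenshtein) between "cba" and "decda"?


Computing edit distance: "cba" -> "decda"
DP table:
           d    e    c    d    a
      0    1    2    3    4    5
  c   1    1    2    2    3    4
  b   2    2    2    3    3    4
  a   3    3    3    3    4    3
Edit distance = dp[3][5] = 3

3


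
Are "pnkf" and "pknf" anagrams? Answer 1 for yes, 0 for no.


Strings: "pnkf", "pknf"
Sorted first:  fknp
Sorted second: fknp
Sorted forms match => anagrams

1


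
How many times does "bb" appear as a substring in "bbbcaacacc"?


Searching for "bb" in "bbbcaacacc"
Scanning each position:
  Position 0: "bb" => MATCH
  Position 1: "bb" => MATCH
  Position 2: "bc" => no
  Position 3: "ca" => no
  Position 4: "aa" => no
  Position 5: "ac" => no
  Position 6: "ca" => no
  Position 7: "ac" => no
  Position 8: "cc" => no
Total occurrences: 2

2


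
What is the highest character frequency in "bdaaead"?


Input: bdaaead
Character counts:
  'a': 3
  'b': 1
  'd': 2
  'e': 1
Maximum frequency: 3

3


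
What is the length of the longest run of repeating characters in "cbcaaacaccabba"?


Input: "cbcaaacaccabba"
Scanning for longest run:
  Position 1 ('b'): new char, reset run to 1
  Position 2 ('c'): new char, reset run to 1
  Position 3 ('a'): new char, reset run to 1
  Position 4 ('a'): continues run of 'a', length=2
  Position 5 ('a'): continues run of 'a', length=3
  Position 6 ('c'): new char, reset run to 1
  Position 7 ('a'): new char, reset run to 1
  Position 8 ('c'): new char, reset run to 1
  Position 9 ('c'): continues run of 'c', length=2
  Position 10 ('a'): new char, reset run to 1
  Position 11 ('b'): new char, reset run to 1
  Position 12 ('b'): continues run of 'b', length=2
  Position 13 ('a'): new char, reset run to 1
Longest run: 'a' with length 3

3


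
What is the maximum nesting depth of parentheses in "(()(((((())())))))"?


Input: "(()(((((())())))))"
Tracking depth:
  Position 0 '(': depth becomes 1
  Position 1 '(': depth becomes 2
  Position 2 ')': depth becomes 1
  Position 3 '(': depth becomes 2
  Position 4 '(': depth becomes 3
  Position 5 '(': depth becomes 4
  Position 6 '(': depth becomes 5
  Position 7 '(': depth becomes 6
  Position 8 '(': depth becomes 7
  Position 9 ')': depth becomes 6
  Position 10 ')': depth becomes 5
  Position 11 '(': depth becomes 6
  Position 12 ')': depth becomes 5
  Position 13 ')': depth becomes 4
  Position 14 ')': depth becomes 3
  Position 15 ')': depth becomes 2
  Position 16 ')': depth becomes 1
  Position 17 ')': depth becomes 0
Maximum depth reached: 7

7


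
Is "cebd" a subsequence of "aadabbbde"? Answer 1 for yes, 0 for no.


Check if "cebd" is a subsequence of "aadabbbde"
Greedy scan:
  Position 0 ('a'): no match needed
  Position 1 ('a'): no match needed
  Position 2 ('d'): no match needed
  Position 3 ('a'): no match needed
  Position 4 ('b'): no match needed
  Position 5 ('b'): no match needed
  Position 6 ('b'): no match needed
  Position 7 ('d'): no match needed
  Position 8 ('e'): no match needed
Only matched 0/4 characters => not a subsequence

0


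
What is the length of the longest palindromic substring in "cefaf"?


Input: "cefaf"
Checking substrings for palindromes:
  [2:5] "faf" (len 3) => palindrome
Longest palindromic substring: "faf" with length 3

3


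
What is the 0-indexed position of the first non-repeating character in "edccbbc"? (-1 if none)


Input: edccbbc
Character frequencies:
  'b': 2
  'c': 3
  'd': 1
  'e': 1
Scanning left to right for freq == 1:
  Position 0 ('e'): unique! => answer = 0

0


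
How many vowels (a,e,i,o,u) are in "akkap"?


Input: akkap
Checking each character:
  'a' at position 0: vowel (running total: 1)
  'k' at position 1: consonant
  'k' at position 2: consonant
  'a' at position 3: vowel (running total: 2)
  'p' at position 4: consonant
Total vowels: 2

2


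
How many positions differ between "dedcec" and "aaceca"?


Comparing "dedcec" and "aaceca" position by position:
  Position 0: 'd' vs 'a' => DIFFER
  Position 1: 'e' vs 'a' => DIFFER
  Position 2: 'd' vs 'c' => DIFFER
  Position 3: 'c' vs 'e' => DIFFER
  Position 4: 'e' vs 'c' => DIFFER
  Position 5: 'c' vs 'a' => DIFFER
Positions that differ: 6

6


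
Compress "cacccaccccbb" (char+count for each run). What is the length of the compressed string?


Input: cacccaccccbb
Runs:
  'c' x 1 => "c1"
  'a' x 1 => "a1"
  'c' x 3 => "c3"
  'a' x 1 => "a1"
  'c' x 4 => "c4"
  'b' x 2 => "b2"
Compressed: "c1a1c3a1c4b2"
Compressed length: 12

12


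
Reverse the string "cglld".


Input: cglld
Reading characters right to left:
  Position 4: 'd'
  Position 3: 'l'
  Position 2: 'l'
  Position 1: 'g'
  Position 0: 'c'
Reversed: dllgc

dllgc


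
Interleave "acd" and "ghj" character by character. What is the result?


Interleaving "acd" and "ghj":
  Position 0: 'a' from first, 'g' from second => "ag"
  Position 1: 'c' from first, 'h' from second => "ch"
  Position 2: 'd' from first, 'j' from second => "dj"
Result: agchdj

agchdj


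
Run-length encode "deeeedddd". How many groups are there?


Input: deeeedddd
Scanning for consecutive runs:
  Group 1: 'd' x 1 (positions 0-0)
  Group 2: 'e' x 4 (positions 1-4)
  Group 3: 'd' x 4 (positions 5-8)
Total groups: 3

3


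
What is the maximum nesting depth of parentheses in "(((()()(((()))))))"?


Input: "(((()()(((()))))))"
Tracking depth:
  Position 0 '(': depth becomes 1
  Position 1 '(': depth becomes 2
  Position 2 '(': depth becomes 3
  Position 3 '(': depth becomes 4
  Position 4 ')': depth becomes 3
  Position 5 '(': depth becomes 4
  Position 6 ')': depth becomes 3
  Position 7 '(': depth becomes 4
  Position 8 '(': depth becomes 5
  Position 9 '(': depth becomes 6
  Position 10 '(': depth becomes 7
  Position 11 ')': depth becomes 6
  Position 12 ')': depth becomes 5
  Position 13 ')': depth becomes 4
  Position 14 ')': depth becomes 3
  Position 15 ')': depth becomes 2
  Position 16 ')': depth becomes 1
  Position 17 ')': depth becomes 0
Maximum depth reached: 7

7


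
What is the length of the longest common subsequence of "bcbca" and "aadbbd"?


LCS of "bcbca" and "aadbbd"
DP table:
           a    a    d    b    b    d
      0    0    0    0    0    0    0
  b   0    0    0    0    1    1    1
  c   0    0    0    0    1    1    1
  b   0    0    0    0    1    2    2
  c   0    0    0    0    1    2    2
  a   0    1    1    1    1    2    2
LCS length = dp[5][6] = 2

2


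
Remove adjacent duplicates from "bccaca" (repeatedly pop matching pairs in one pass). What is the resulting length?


Input: bccaca
Stack-based adjacent duplicate removal:
  Read 'b': push. Stack: b
  Read 'c': push. Stack: bc
  Read 'c': matches stack top 'c' => pop. Stack: b
  Read 'a': push. Stack: ba
  Read 'c': push. Stack: bac
  Read 'a': push. Stack: baca
Final stack: "baca" (length 4)

4


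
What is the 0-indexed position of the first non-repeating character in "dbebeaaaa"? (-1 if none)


Input: dbebeaaaa
Character frequencies:
  'a': 4
  'b': 2
  'd': 1
  'e': 2
Scanning left to right for freq == 1:
  Position 0 ('d'): unique! => answer = 0

0


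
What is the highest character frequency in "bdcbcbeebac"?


Input: bdcbcbeebac
Character counts:
  'a': 1
  'b': 4
  'c': 3
  'd': 1
  'e': 2
Maximum frequency: 4

4


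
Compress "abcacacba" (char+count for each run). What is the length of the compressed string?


Input: abcacacba
Runs:
  'a' x 1 => "a1"
  'b' x 1 => "b1"
  'c' x 1 => "c1"
  'a' x 1 => "a1"
  'c' x 1 => "c1"
  'a' x 1 => "a1"
  'c' x 1 => "c1"
  'b' x 1 => "b1"
  'a' x 1 => "a1"
Compressed: "a1b1c1a1c1a1c1b1a1"
Compressed length: 18

18


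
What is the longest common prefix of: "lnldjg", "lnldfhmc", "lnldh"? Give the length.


Words: lnldjg, lnldfhmc, lnldh
  Position 0: all 'l' => match
  Position 1: all 'n' => match
  Position 2: all 'l' => match
  Position 3: all 'd' => match
  Position 4: ('j', 'f', 'h') => mismatch, stop
LCP = "lnld" (length 4)

4


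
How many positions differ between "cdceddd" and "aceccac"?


Comparing "cdceddd" and "aceccac" position by position:
  Position 0: 'c' vs 'a' => DIFFER
  Position 1: 'd' vs 'c' => DIFFER
  Position 2: 'c' vs 'e' => DIFFER
  Position 3: 'e' vs 'c' => DIFFER
  Position 4: 'd' vs 'c' => DIFFER
  Position 5: 'd' vs 'a' => DIFFER
  Position 6: 'd' vs 'c' => DIFFER
Positions that differ: 7

7


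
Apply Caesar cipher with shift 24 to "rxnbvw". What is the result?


Caesar cipher: shift "rxnbvw" by 24
  'r' (pos 17) + 24 = pos 15 = 'p'
  'x' (pos 23) + 24 = pos 21 = 'v'
  'n' (pos 13) + 24 = pos 11 = 'l'
  'b' (pos 1) + 24 = pos 25 = 'z'
  'v' (pos 21) + 24 = pos 19 = 't'
  'w' (pos 22) + 24 = pos 20 = 'u'
Result: pvlztu

pvlztu


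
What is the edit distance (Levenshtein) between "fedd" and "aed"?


Computing edit distance: "fedd" -> "aed"
DP table:
           a    e    d
      0    1    2    3
  f   1    1    2    3
  e   2    2    1    2
  d   3    3    2    1
  d   4    4    3    2
Edit distance = dp[4][3] = 2

2


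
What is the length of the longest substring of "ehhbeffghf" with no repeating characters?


Input: "ehhbeffghf"
Sliding window (track last position of each char):
  Position 0 ('e'): window [0,0] length 1 -- new best
  Position 1 ('h'): window [0,1] length 2 -- new best
  Position 2 ('h'): repeat (last at 1), move window start to 2
  Position 2 ('h'): window [2,2] length 1
  Position 3 ('b'): window [2,3] length 2
  Position 4 ('e'): window [2,4] length 3 -- new best
  Position 5 ('f'): window [2,5] length 4 -- new best
  Position 6 ('f'): repeat (last at 5), move window start to 6
  Position 6 ('f'): window [6,6] length 1
  Position 7 ('g'): window [6,7] length 2
  Position 8 ('h'): window [6,8] length 3
  Position 9 ('f'): repeat (last at 6), move window start to 7
  Position 9 ('f'): window [7,9] length 3
Longest substring with no repeats: "hbef" with length 4

4


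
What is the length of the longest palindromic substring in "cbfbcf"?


Input: "cbfbcf"
Checking substrings for palindromes:
  [0:5] "cbfbc" (len 5) => palindrome
  [1:4] "bfb" (len 3) => palindrome
Longest palindromic substring: "cbfbc" with length 5

5


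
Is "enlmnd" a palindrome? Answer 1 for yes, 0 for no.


Input: enlmnd
Reversed: dnmlne
  Compare pos 0 ('e') with pos 5 ('d'): MISMATCH
  Compare pos 1 ('n') with pos 4 ('n'): match
  Compare pos 2 ('l') with pos 3 ('m'): MISMATCH
Result: not a palindrome

0


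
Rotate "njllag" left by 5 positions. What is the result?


Input: "njllag", rotate left by 5
First 5 characters: "njlla"
Remaining characters: "g"
Concatenate remaining + first: "g" + "njlla" = "gnjlla"

gnjlla


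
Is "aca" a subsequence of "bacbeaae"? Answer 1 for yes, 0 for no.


Check if "aca" is a subsequence of "bacbeaae"
Greedy scan:
  Position 0 ('b'): no match needed
  Position 1 ('a'): matches sub[0] = 'a'
  Position 2 ('c'): matches sub[1] = 'c'
  Position 3 ('b'): no match needed
  Position 4 ('e'): no match needed
  Position 5 ('a'): matches sub[2] = 'a'
  Position 6 ('a'): no match needed
  Position 7 ('e'): no match needed
All 3 characters matched => is a subsequence

1
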